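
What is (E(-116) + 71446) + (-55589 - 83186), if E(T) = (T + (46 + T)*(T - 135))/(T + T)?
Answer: -7818891/116 ≈ -67404.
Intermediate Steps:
E(T) = (T + (-135 + T)*(46 + T))/(2*T) (E(T) = (T + (46 + T)*(-135 + T))/((2*T)) = (T + (-135 + T)*(46 + T))*(1/(2*T)) = (T + (-135 + T)*(46 + T))/(2*T))
(E(-116) + 71446) + (-55589 - 83186) = ((-44 + (½)*(-116) - 3105/(-116)) + 71446) + (-55589 - 83186) = ((-44 - 58 - 3105*(-1/116)) + 71446) - 138775 = ((-44 - 58 + 3105/116) + 71446) - 138775 = (-8727/116 + 71446) - 138775 = 8279009/116 - 138775 = -7818891/116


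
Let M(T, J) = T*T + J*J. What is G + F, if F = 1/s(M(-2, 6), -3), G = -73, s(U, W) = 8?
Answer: -583/8 ≈ -72.875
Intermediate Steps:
M(T, J) = J² + T² (M(T, J) = T² + J² = J² + T²)
F = ⅛ (F = 1/8 = ⅛ ≈ 0.12500)
G + F = -73 + ⅛ = -583/8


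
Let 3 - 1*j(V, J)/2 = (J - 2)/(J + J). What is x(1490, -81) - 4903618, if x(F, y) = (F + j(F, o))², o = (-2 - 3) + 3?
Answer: -2671582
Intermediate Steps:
o = -2 (o = -5 + 3 = -2)
j(V, J) = 6 - (-2 + J)/J (j(V, J) = 6 - 2*(J - 2)/(J + J) = 6 - 2*(-2 + J)/(2*J) = 6 - 2*(-2 + J)*1/(2*J) = 6 - (-2 + J)/J)
x(F, y) = (4 + F)² (x(F, y) = (F + (5 + 2/(-2)))² = (F + (5 + 2*(-½)))² = (F + (5 - 1))² = (F + 4)² = (4 + F)²)
x(1490, -81) - 4903618 = (4 + 1490)² - 4903618 = 1494² - 4903618 = 2232036 - 4903618 = -2671582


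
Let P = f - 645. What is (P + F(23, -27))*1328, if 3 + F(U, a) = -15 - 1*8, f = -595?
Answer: -1681248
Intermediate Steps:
F(U, a) = -26 (F(U, a) = -3 + (-15 - 1*8) = -3 + (-15 - 8) = -3 - 23 = -26)
P = -1240 (P = -595 - 645 = -1240)
(P + F(23, -27))*1328 = (-1240 - 26)*1328 = -1266*1328 = -1681248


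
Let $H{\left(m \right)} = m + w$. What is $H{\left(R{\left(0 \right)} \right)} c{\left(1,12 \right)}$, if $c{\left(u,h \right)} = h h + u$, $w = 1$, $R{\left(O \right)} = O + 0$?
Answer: $145$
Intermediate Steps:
$R{\left(O \right)} = O$
$c{\left(u,h \right)} = u + h^{2}$ ($c{\left(u,h \right)} = h^{2} + u = u + h^{2}$)
$H{\left(m \right)} = 1 + m$ ($H{\left(m \right)} = m + 1 = 1 + m$)
$H{\left(R{\left(0 \right)} \right)} c{\left(1,12 \right)} = \left(1 + 0\right) \left(1 + 12^{2}\right) = 1 \left(1 + 144\right) = 1 \cdot 145 = 145$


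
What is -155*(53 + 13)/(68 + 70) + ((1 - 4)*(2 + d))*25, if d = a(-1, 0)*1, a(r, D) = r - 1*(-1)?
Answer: -5155/23 ≈ -224.13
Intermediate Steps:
a(r, D) = 1 + r (a(r, D) = r + 1 = 1 + r)
d = 0 (d = (1 - 1)*1 = 0*1 = 0)
-155*(53 + 13)/(68 + 70) + ((1 - 4)*(2 + d))*25 = -155*(53 + 13)/(68 + 70) + ((1 - 4)*(2 + 0))*25 = -10230/138 - 3*2*25 = -10230/138 - 6*25 = -155*11/23 - 150 = -1705/23 - 150 = -5155/23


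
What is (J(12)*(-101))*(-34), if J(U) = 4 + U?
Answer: 54944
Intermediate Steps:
(J(12)*(-101))*(-34) = ((4 + 12)*(-101))*(-34) = (16*(-101))*(-34) = -1616*(-34) = 54944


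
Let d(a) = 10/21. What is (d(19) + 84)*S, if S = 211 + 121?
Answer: 588968/21 ≈ 28046.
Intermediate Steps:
d(a) = 10/21 (d(a) = 10*(1/21) = 10/21)
S = 332
(d(19) + 84)*S = (10/21 + 84)*332 = (1774/21)*332 = 588968/21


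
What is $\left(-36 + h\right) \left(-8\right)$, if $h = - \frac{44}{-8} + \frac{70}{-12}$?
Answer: $\frac{872}{3} \approx 290.67$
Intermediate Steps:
$h = - \frac{1}{3}$ ($h = \left(-44\right) \left(- \frac{1}{8}\right) + 70 \left(- \frac{1}{12}\right) = \frac{11}{2} - \frac{35}{6} = - \frac{1}{3} \approx -0.33333$)
$\left(-36 + h\right) \left(-8\right) = \left(-36 - \frac{1}{3}\right) \left(-8\right) = \left(- \frac{109}{3}\right) \left(-8\right) = \frac{872}{3}$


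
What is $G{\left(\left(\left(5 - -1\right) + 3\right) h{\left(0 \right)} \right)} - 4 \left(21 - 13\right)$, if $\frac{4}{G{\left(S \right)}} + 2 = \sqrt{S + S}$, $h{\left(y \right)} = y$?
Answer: $-34$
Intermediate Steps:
$G{\left(S \right)} = \frac{4}{-2 + \sqrt{2} \sqrt{S}}$ ($G{\left(S \right)} = \frac{4}{-2 + \sqrt{S + S}} = \frac{4}{-2 + \sqrt{2 S}} = \frac{4}{-2 + \sqrt{2} \sqrt{S}}$)
$G{\left(\left(\left(5 - -1\right) + 3\right) h{\left(0 \right)} \right)} - 4 \left(21 - 13\right) = \frac{4}{-2 + \sqrt{2} \sqrt{\left(\left(5 - -1\right) + 3\right) 0}} - 4 \left(21 - 13\right) = \frac{4}{-2 + \sqrt{2} \sqrt{\left(\left(5 + 1\right) + 3\right) 0}} - 32 = \frac{4}{-2 + \sqrt{2} \sqrt{\left(6 + 3\right) 0}} - 32 = \frac{4}{-2 + \sqrt{2} \sqrt{9 \cdot 0}} - 32 = \frac{4}{-2 + \sqrt{2} \sqrt{0}} - 32 = \frac{4}{-2 + \sqrt{2} \cdot 0} - 32 = \frac{4}{-2 + 0} - 32 = \frac{4}{-2} - 32 = 4 \left(- \frac{1}{2}\right) - 32 = -2 - 32 = -34$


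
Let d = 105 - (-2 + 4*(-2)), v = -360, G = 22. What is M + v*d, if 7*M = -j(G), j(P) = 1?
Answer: -289801/7 ≈ -41400.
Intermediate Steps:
M = -⅐ (M = (-1*1)/7 = (⅐)*(-1) = -⅐ ≈ -0.14286)
d = 115 (d = 105 - (-2 - 8) = 105 - 1*(-10) = 105 + 10 = 115)
M + v*d = -⅐ - 360*115 = -⅐ - 41400 = -289801/7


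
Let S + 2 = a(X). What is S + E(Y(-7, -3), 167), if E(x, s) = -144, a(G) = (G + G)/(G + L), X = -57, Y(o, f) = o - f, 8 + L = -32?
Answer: -14048/97 ≈ -144.82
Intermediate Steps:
L = -40 (L = -8 - 32 = -40)
a(G) = 2*G/(-40 + G) (a(G) = (G + G)/(G - 40) = (2*G)/(-40 + G) = 2*G/(-40 + G))
S = -80/97 (S = -2 + 2*(-57)/(-40 - 57) = -2 + 2*(-57)/(-97) = -2 + 2*(-57)*(-1/97) = -2 + 114/97 = -80/97 ≈ -0.82474)
S + E(Y(-7, -3), 167) = -80/97 - 144 = -14048/97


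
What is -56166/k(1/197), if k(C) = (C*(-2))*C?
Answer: 1089873147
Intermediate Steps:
k(C) = -2*C² (k(C) = (-2*C)*C = -2*C²)
-56166/k(1/197) = -56166/((-2*(1/197)²)) = -56166/((-2*1/38809)) = -56166/(-2/38809) = -56166*(-38809/2) = 1089873147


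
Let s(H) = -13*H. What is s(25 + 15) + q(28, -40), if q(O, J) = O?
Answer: -492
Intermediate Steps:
s(25 + 15) + q(28, -40) = -13*(25 + 15) + 28 = -13*40 + 28 = -520 + 28 = -492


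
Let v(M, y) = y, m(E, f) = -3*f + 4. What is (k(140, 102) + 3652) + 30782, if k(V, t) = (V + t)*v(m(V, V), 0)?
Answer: 34434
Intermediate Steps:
m(E, f) = 4 - 3*f
k(V, t) = 0 (k(V, t) = (V + t)*0 = 0)
(k(140, 102) + 3652) + 30782 = (0 + 3652) + 30782 = 3652 + 30782 = 34434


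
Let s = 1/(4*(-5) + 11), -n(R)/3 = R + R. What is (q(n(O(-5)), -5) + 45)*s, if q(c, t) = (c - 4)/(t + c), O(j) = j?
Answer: -1151/225 ≈ -5.1156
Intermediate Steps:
n(R) = -6*R (n(R) = -3*(R + R) = -6*R)
q(c, t) = (-4 + c)/(c + t)
s = -⅑ (s = 1/(-20 + 11) = 1/(-9) = -⅑ ≈ -0.11111)
(q(n(O(-5)), -5) + 45)*s = ((-4 - 6*(-5))/(-6*(-5) - 5) + 45)*(-⅑) = ((-4 + 30)/(30 - 5) + 45)*(-⅑) = (26/25 + 45)*(-⅑) = (1151/25)*(-⅑) = -1151/225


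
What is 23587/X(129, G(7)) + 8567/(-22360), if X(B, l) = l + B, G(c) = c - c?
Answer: 941503/5160 ≈ 182.46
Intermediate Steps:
G(c) = 0
X(B, l) = B + l
23587/X(129, G(7)) + 8567/(-22360) = 23587/(129 + 0) + 8567/(-22360) = 23587/129 + 8567*(-1/22360) = 23587*(1/129) - 659/1720 = 23587/129 - 659/1720 = 941503/5160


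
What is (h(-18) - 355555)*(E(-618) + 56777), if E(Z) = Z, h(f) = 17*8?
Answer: -19959975621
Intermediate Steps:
h(f) = 136
(h(-18) - 355555)*(E(-618) + 56777) = (136 - 355555)*(-618 + 56777) = -355419*56159 = -19959975621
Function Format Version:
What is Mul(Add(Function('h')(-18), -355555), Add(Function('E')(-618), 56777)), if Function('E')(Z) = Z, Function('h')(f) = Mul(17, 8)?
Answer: -19959975621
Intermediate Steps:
Function('h')(f) = 136
Mul(Add(Function('h')(-18), -355555), Add(Function('E')(-618), 56777)) = Mul(Add(136, -355555), Add(-618, 56777)) = Mul(-355419, 56159) = -19959975621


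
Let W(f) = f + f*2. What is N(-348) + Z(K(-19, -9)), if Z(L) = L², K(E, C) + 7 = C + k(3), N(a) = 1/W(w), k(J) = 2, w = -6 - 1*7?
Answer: 7643/39 ≈ 195.97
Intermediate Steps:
w = -13 (w = -6 - 7 = -13)
W(f) = 3*f (W(f) = f + 2*f = 3*f)
N(a) = -1/39 (N(a) = 1/(3*(-13)) = 1/(-39) = -1/39)
K(E, C) = -5 + C (K(E, C) = -7 + (C + 2) = -7 + (2 + C) = -5 + C)
N(-348) + Z(K(-19, -9)) = -1/39 + (-5 - 9)² = -1/39 + (-14)² = -1/39 + 196 = 7643/39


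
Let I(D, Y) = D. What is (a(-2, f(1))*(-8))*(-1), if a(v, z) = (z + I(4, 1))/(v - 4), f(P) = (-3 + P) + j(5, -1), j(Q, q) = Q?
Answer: -28/3 ≈ -9.3333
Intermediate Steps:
f(P) = 2 + P (f(P) = (-3 + P) + 5 = 2 + P)
a(v, z) = (4 + z)/(-4 + v) (a(v, z) = (z + 4)/(v - 4) = (4 + z)/(-4 + v))
(a(-2, f(1))*(-8))*(-1) = (((4 + (2 + 1))/(-4 - 2))*(-8))*(-1) = (((4 + 3)/(-6))*(-8))*(-1) = (-1/6*7*(-8))*(-1) = -7/6*(-8)*(-1) = (28/3)*(-1) = -28/3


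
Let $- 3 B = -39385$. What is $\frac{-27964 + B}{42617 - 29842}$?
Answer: $- \frac{44507}{38325} \approx -1.1613$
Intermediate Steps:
$B = \frac{39385}{3}$ ($B = \left(- \frac{1}{3}\right) \left(-39385\right) = \frac{39385}{3} \approx 13128.0$)
$\frac{-27964 + B}{42617 - 29842} = \frac{-27964 + \frac{39385}{3}}{42617 - 29842} = - \frac{44507}{3 \cdot 12775} = \left(- \frac{44507}{3}\right) \frac{1}{12775} = - \frac{44507}{38325}$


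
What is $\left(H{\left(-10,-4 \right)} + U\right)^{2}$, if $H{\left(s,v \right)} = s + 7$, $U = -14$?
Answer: $289$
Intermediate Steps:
$H{\left(s,v \right)} = 7 + s$
$\left(H{\left(-10,-4 \right)} + U\right)^{2} = \left(\left(7 - 10\right) - 14\right)^{2} = \left(-3 - 14\right)^{2} = \left(-17\right)^{2} = 289$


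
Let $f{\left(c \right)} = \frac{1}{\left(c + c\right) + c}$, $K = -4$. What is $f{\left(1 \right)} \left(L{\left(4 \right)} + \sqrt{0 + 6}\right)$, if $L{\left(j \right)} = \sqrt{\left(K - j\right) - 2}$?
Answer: $\frac{\sqrt{6}}{3} + \frac{i \sqrt{10}}{3} \approx 0.8165 + 1.0541 i$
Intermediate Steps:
$L{\left(j \right)} = \sqrt{-6 - j}$ ($L{\left(j \right)} = \sqrt{\left(-4 - j\right) - 2} = \sqrt{-6 - j}$)
$f{\left(c \right)} = \frac{1}{3 c}$ ($f{\left(c \right)} = \frac{1}{2 c + c} = \frac{1}{3 c}$)
$f{\left(1 \right)} \left(L{\left(4 \right)} + \sqrt{0 + 6}\right) = \frac{1}{3 \cdot 1} \left(\sqrt{-6 - 4} + \sqrt{0 + 6}\right) = \frac{1}{3} \cdot 1 \left(\sqrt{-6 - 4} + \sqrt{6}\right) = \frac{\sqrt{-10} + \sqrt{6}}{3} = \frac{i \sqrt{10} + \sqrt{6}}{3} = \frac{\sqrt{6} + i \sqrt{10}}{3} = \frac{\sqrt{6}}{3} + \frac{i \sqrt{10}}{3}$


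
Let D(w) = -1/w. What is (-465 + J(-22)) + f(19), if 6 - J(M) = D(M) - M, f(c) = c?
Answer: -10165/22 ≈ -462.05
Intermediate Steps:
J(M) = 6 + M + 1/M (J(M) = 6 - (-1/M - M) = 6 - (-M - 1/M) = 6 + (M + 1/M) = 6 + M + 1/M)
(-465 + J(-22)) + f(19) = (-465 + (6 - 22 + 1/(-22))) + 19 = (-465 + (6 - 22 - 1/22)) + 19 = (-465 - 353/22) + 19 = -10583/22 + 19 = -10165/22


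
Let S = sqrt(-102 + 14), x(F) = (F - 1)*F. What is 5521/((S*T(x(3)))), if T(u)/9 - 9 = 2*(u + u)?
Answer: -5521*I*sqrt(22)/13068 ≈ -1.9816*I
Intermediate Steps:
x(F) = F*(-1 + F) (x(F) = (-1 + F)*F = F*(-1 + F))
T(u) = 81 + 36*u (T(u) = 81 + 9*(2*(u + u)) = 81 + 9*(2*(2*u)) = 81 + 9*(4*u) = 81 + 36*u)
S = 2*I*sqrt(22) (S = sqrt(-88) = 2*I*sqrt(22) ≈ 9.3808*I)
5521/((S*T(x(3)))) = 5521/(((2*I*sqrt(22))*(81 + 36*(3*(-1 + 3))))) = 5521/(((2*I*sqrt(22))*(81 + 36*(3*2)))) = 5521/(((2*I*sqrt(22))*(81 + 36*6))) = 5521/(((2*I*sqrt(22))*(81 + 216))) = 5521/(((2*I*sqrt(22))*297)) = 5521/((594*I*sqrt(22))) = 5521*(-I*sqrt(22)/13068) = -5521*I*sqrt(22)/13068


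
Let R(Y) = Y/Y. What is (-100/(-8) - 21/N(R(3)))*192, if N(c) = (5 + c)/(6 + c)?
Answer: -2304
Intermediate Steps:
R(Y) = 1
N(c) = (5 + c)/(6 + c)
(-100/(-8) - 21/N(R(3)))*192 = (-100/(-8) - 21*(6 + 1)/(5 + 1))*192 = (-100*(-⅛) - 21/(6/7))*192 = (25/2 - 21/((⅐)*6))*192 = (25/2 - 21/6/7)*192 = (25/2 - 21*7/6)*192 = (25/2 - 49/2)*192 = -12*192 = -2304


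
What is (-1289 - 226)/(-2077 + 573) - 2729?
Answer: -4102901/1504 ≈ -2728.0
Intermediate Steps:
(-1289 - 226)/(-2077 + 573) - 2729 = -1515/(-1504) - 2729 = -1515*(-1/1504) - 2729 = 1515/1504 - 2729 = -4102901/1504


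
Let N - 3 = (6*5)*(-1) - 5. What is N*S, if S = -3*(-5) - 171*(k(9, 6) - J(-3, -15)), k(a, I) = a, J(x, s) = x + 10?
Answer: 10464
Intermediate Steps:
J(x, s) = 10 + x
N = -32 (N = 3 + ((6*5)*(-1) - 5) = 3 + (30*(-1) - 5) = 3 + (-30 - 5) = 3 - 35 = -32)
S = -327 (S = -3*(-5) - 171*(9 - (10 - 3)) = 15 - 171*(9 - 1*7) = 15 - 171*(9 - 7) = 15 - 171*2 = 15 - 342 = -327)
N*S = -32*(-327) = 10464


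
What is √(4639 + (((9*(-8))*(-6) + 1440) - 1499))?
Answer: 2*√1253 ≈ 70.796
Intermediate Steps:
√(4639 + (((9*(-8))*(-6) + 1440) - 1499)) = √(4639 + ((-72*(-6) + 1440) - 1499)) = √(4639 + ((432 + 1440) - 1499)) = √(4639 + (1872 - 1499)) = √(4639 + 373) = √5012 = 2*√1253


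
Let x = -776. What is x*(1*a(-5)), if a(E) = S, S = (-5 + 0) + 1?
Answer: 3104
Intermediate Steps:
S = -4 (S = -5 + 1 = -4)
a(E) = -4
x*(1*a(-5)) = -776*(-4) = 3104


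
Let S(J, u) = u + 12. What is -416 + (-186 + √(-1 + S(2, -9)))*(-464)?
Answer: 85888 - 464*√2 ≈ 85232.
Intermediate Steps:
S(J, u) = 12 + u
-416 + (-186 + √(-1 + S(2, -9)))*(-464) = -416 + (-186 + √(-1 + (12 - 9)))*(-464) = -416 + (-186 + √(-1 + 3))*(-464) = -416 + (-186 + √2)*(-464) = -416 + (86304 - 464*√2) = 85888 - 464*√2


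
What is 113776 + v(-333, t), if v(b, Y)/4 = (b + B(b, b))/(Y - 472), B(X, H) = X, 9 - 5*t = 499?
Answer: 10809164/95 ≈ 1.1378e+5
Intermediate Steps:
t = -98 (t = 9/5 - ⅕*499 = 9/5 - 499/5 = -98)
v(b, Y) = 8*b/(-472 + Y) (v(b, Y) = 4*((b + b)/(Y - 472)) = 4*((2*b)/(-472 + Y)) = 4*(2*b/(-472 + Y)) = 8*b/(-472 + Y))
113776 + v(-333, t) = 113776 + 8*(-333)/(-472 - 98) = 113776 + 8*(-333)/(-570) = 113776 + 8*(-333)*(-1/570) = 113776 + 444/95 = 10809164/95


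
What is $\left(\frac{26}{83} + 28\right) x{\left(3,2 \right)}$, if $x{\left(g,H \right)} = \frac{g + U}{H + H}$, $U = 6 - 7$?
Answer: $\frac{1175}{83} \approx 14.157$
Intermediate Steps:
$U = -1$ ($U = 6 - 7 = -1$)
$x{\left(g,H \right)} = \frac{-1 + g}{2 H}$ ($x{\left(g,H \right)} = \frac{g - 1}{H + H} = \frac{-1 + g}{2 H}$)
$\left(\frac{26}{83} + 28\right) x{\left(3,2 \right)} = \left(\frac{26}{83} + 28\right) \frac{-1 + 3}{2 \cdot 2} = \left(26 \cdot \frac{1}{83} + 28\right) \frac{1}{2} \cdot \frac{1}{2} \cdot 2 = \left(\frac{26}{83} + 28\right) \frac{1}{2} = \frac{2350}{83} \cdot \frac{1}{2} = \frac{1175}{83}$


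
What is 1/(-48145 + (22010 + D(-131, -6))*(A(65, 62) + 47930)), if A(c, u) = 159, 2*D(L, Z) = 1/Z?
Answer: 12/12700640851 ≈ 9.4483e-10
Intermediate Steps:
D(L, Z) = 1/(2*Z)
1/(-48145 + (22010 + D(-131, -6))*(A(65, 62) + 47930)) = 1/(-48145 + (22010 + (1/2)/(-6))*(159 + 47930)) = 1/(-48145 + (22010 + (1/2)*(-1/6))*48089) = 1/(-48145 + (22010 - 1/12)*48089) = 1/(-48145 + (264119/12)*48089) = 1/(-48145 + 12701218591/12) = 1/(12700640851/12) = 12/12700640851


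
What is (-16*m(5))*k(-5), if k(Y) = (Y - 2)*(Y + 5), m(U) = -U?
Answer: 0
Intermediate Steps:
k(Y) = (-2 + Y)*(5 + Y)
(-16*m(5))*k(-5) = (-(-16)*5)*(-10 + (-5)² + 3*(-5)) = (-16*(-5))*(-10 + 25 - 15) = 80*0 = 0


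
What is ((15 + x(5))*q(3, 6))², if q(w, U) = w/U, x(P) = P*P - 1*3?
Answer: 1369/4 ≈ 342.25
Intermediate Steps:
x(P) = -3 + P² (x(P) = P² - 3 = -3 + P²)
((15 + x(5))*q(3, 6))² = ((15 + (-3 + 5²))*(3/6))² = ((15 + (-3 + 25))*(3*(⅙)))² = ((15 + 22)*(½))² = (37*(½))² = (37/2)² = 1369/4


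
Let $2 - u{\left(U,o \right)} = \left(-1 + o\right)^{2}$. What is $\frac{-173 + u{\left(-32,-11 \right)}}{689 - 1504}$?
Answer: $\frac{63}{163} \approx 0.3865$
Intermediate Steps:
$u{\left(U,o \right)} = 2 - \left(-1 + o\right)^{2}$
$\frac{-173 + u{\left(-32,-11 \right)}}{689 - 1504} = \frac{-173 + \left(2 - \left(-1 - 11\right)^{2}\right)}{689 - 1504} = \frac{-173 + \left(2 - \left(-12\right)^{2}\right)}{-815} = - \frac{-173 + \left(2 - 144\right)}{815} = - \frac{-173 - 142}{815} = \left(- \frac{1}{815}\right) \left(-315\right) = \frac{63}{163}$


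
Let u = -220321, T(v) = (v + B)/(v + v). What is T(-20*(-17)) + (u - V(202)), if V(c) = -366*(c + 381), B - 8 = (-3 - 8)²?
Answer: -4720771/680 ≈ -6942.3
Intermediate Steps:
B = 129 (B = 8 + (-3 - 8)² = 8 + (-11)² = 8 + 121 = 129)
V(c) = -139446 - 366*c (V(c) = -366*(381 + c) = -139446 - 366*c)
T(v) = (129 + v)/(2*v) (T(v) = (v + 129)/(v + v) = (129 + v)/((2*v)) = (129 + v)*(1/(2*v)) = (129 + v)/(2*v))
T(-20*(-17)) + (u - V(202)) = (129 - 20*(-17))/(2*((-20*(-17)))) + (-220321 - (-139446 - 366*202)) = (½)*(129 + 340)/340 + (-220321 - (-139446 - 73932)) = (½)*(1/340)*469 + (-220321 - 1*(-213378)) = 469/680 + (-220321 + 213378) = 469/680 - 6943 = -4720771/680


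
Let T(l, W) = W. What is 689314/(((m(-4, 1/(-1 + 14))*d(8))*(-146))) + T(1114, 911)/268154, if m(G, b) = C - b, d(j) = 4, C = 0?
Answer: 600737628663/39150484 ≈ 15344.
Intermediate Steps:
m(G, b) = -b (m(G, b) = 0 - b = -b)
689314/(((m(-4, 1/(-1 + 14))*d(8))*(-146))) + T(1114, 911)/268154 = 689314/(((-1/(-1 + 14)*4)*(-146))) + 911/268154 = 689314/(((-1/13*4)*(-146))) + 911*(1/268154) = 689314/(((-1*1/13*4)*(-146))) + 911/268154 = 689314/((-1/13*4*(-146))) + 911/268154 = 689314/((-4/13*(-146))) + 911/268154 = 689314/(584/13) + 911/268154 = 689314*(13/584) + 911/268154 = 4480541/292 + 911/268154 = 600737628663/39150484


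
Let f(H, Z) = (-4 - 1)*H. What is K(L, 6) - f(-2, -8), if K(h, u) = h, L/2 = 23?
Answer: 36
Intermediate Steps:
L = 46 (L = 2*23 = 46)
f(H, Z) = -5*H
K(L, 6) - f(-2, -8) = 46 - (-5)*(-2) = 46 - 1*10 = 46 - 10 = 36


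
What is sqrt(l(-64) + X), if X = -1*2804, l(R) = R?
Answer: 2*I*sqrt(717) ≈ 53.554*I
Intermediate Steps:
X = -2804
sqrt(l(-64) + X) = sqrt(-64 - 2804) = sqrt(-2868) = 2*I*sqrt(717)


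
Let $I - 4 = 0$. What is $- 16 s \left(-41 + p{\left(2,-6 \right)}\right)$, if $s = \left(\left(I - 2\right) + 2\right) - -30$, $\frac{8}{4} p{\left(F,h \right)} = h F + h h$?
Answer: $15776$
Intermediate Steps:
$I = 4$ ($I = 4 + 0 = 4$)
$p{\left(F,h \right)} = \frac{h^{2}}{2} + \frac{F h}{2}$ ($p{\left(F,h \right)} = \frac{h F + h h}{2} = \frac{F h + h^{2}}{2} = \frac{h^{2} + F h}{2} = \frac{h^{2}}{2} + \frac{F h}{2}$)
$s = 34$ ($s = \left(\left(4 - 2\right) + 2\right) - -30 = \left(2 + 2\right) + 30 = 4 + 30 = 34$)
$- 16 s \left(-41 + p{\left(2,-6 \right)}\right) = \left(-16\right) 34 \left(-41 + \frac{1}{2} \left(-6\right) \left(2 - 6\right)\right) = - 544 \left(-41 + \frac{1}{2} \left(-6\right) \left(-4\right)\right) = - 544 \left(-41 + 12\right) = \left(-544\right) \left(-29\right) = 15776$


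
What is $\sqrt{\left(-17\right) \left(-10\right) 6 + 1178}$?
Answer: $\sqrt{2198} \approx 46.883$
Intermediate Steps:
$\sqrt{\left(-17\right) \left(-10\right) 6 + 1178} = \sqrt{170 \cdot 6 + 1178} = \sqrt{1020 + 1178} = \sqrt{2198}$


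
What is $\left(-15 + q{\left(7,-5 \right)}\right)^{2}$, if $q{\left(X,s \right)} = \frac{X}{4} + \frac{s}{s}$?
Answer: $\frac{2401}{16} \approx 150.06$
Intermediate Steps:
$q{\left(X,s \right)} = 1 + \frac{X}{4}$ ($q{\left(X,s \right)} = X \frac{1}{4} + 1 = \frac{X}{4} + 1 = 1 + \frac{X}{4}$)
$\left(-15 + q{\left(7,-5 \right)}\right)^{2} = \left(-15 + \left(1 + \frac{1}{4} \cdot 7\right)\right)^{2} = \left(-15 + \left(1 + \frac{7}{4}\right)\right)^{2} = \left(-15 + \frac{11}{4}\right)^{2} = \left(- \frac{49}{4}\right)^{2} = \frac{2401}{16}$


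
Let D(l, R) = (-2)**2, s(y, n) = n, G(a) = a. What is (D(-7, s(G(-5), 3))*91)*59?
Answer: 21476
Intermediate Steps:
D(l, R) = 4
(D(-7, s(G(-5), 3))*91)*59 = (4*91)*59 = 364*59 = 21476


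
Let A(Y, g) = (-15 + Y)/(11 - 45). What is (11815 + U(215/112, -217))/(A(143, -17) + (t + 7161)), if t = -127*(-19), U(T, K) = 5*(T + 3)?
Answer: 22542595/18221728 ≈ 1.2371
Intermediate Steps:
A(Y, g) = 15/34 - Y/34 (A(Y, g) = (-15 + Y)/(-34) = (-15 + Y)*(-1/34) = 15/34 - Y/34)
U(T, K) = 15 + 5*T (U(T, K) = 5*(3 + T) = 15 + 5*T)
t = 2413
(11815 + U(215/112, -217))/(A(143, -17) + (t + 7161)) = (11815 + (15 + 5*(215/112)))/((15/34 - 1/34*143) + (2413 + 7161)) = (11815 + (15 + 5*(215*(1/112))))/((15/34 - 143/34) + 9574) = (11815 + (15 + 5*(215/112)))/(-64/17 + 9574) = (11815 + (15 + 1075/112))/(162694/17) = (11815 + 2755/112)*(17/162694) = (1326035/112)*(17/162694) = 22542595/18221728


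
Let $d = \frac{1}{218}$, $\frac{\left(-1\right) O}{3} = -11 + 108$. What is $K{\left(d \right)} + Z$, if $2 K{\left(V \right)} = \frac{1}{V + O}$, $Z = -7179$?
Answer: $- \frac{455414332}{63437} \approx -7179.0$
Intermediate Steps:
$O = -291$ ($O = - 3 \left(-11 + 108\right) = \left(-3\right) 97 = -291$)
$d = \frac{1}{218} \approx 0.0045872$
$K{\left(V \right)} = \frac{1}{2 \left(-291 + V\right)}$ ($K{\left(V \right)} = \frac{1}{2 \left(V - 291\right)} = \frac{1}{2 \left(-291 + V\right)}$)
$K{\left(d \right)} + Z = \frac{1}{2 \left(-291 + \frac{1}{218}\right)} - 7179 = \frac{1}{2 \left(- \frac{63437}{218}\right)} - 7179 = \frac{1}{2} \left(- \frac{218}{63437}\right) - 7179 = - \frac{109}{63437} - 7179 = - \frac{455414332}{63437}$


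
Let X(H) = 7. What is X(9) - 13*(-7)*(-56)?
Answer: -5089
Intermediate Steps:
X(9) - 13*(-7)*(-56) = 7 - 13*(-7)*(-56) = 7 + 91*(-56) = 7 - 5096 = -5089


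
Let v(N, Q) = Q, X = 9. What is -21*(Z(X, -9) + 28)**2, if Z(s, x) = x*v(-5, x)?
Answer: -249501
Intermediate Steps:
Z(s, x) = x**2 (Z(s, x) = x*x = x**2)
-21*(Z(X, -9) + 28)**2 = -21*((-9)**2 + 28)**2 = -21*(81 + 28)**2 = -21*109**2 = -21*11881 = -249501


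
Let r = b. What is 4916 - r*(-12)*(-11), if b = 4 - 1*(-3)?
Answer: 3992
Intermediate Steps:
b = 7 (b = 4 + 3 = 7)
r = 7
4916 - r*(-12)*(-11) = 4916 - 7*(-12)*(-11) = 4916 - (-84)*(-11) = 4916 - 1*924 = 4916 - 924 = 3992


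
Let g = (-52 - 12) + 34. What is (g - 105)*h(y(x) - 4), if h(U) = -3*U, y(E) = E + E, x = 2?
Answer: 0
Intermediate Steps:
y(E) = 2*E
g = -30 (g = -64 + 34 = -30)
(g - 105)*h(y(x) - 4) = (-30 - 105)*(-3*(2*2 - 4)) = -(-405)*(4 - 4) = -(-405)*0 = -135*0 = 0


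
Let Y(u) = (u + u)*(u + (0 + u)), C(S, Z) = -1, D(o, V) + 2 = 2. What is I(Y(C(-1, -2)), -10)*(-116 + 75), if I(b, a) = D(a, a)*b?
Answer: 0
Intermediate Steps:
D(o, V) = 0 (D(o, V) = -2 + 2 = 0)
Y(u) = 4*u² (Y(u) = (2*u)*(u + u) = (2*u)*(2*u) = 4*u²)
I(b, a) = 0 (I(b, a) = 0*b = 0)
I(Y(C(-1, -2)), -10)*(-116 + 75) = 0*(-116 + 75) = 0*(-41) = 0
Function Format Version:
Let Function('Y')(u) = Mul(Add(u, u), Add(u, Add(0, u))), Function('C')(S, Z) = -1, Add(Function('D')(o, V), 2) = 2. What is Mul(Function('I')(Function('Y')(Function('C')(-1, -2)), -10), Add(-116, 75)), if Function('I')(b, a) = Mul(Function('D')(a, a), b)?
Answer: 0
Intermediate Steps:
Function('D')(o, V) = 0 (Function('D')(o, V) = Add(-2, 2) = 0)
Function('Y')(u) = Mul(4, Pow(u, 2)) (Function('Y')(u) = Mul(Mul(2, u), Add(u, u)) = Mul(Mul(2, u), Mul(2, u)) = Mul(4, Pow(u, 2)))
Function('I')(b, a) = 0 (Function('I')(b, a) = Mul(0, b) = 0)
Mul(Function('I')(Function('Y')(Function('C')(-1, -2)), -10), Add(-116, 75)) = Mul(0, Add(-116, 75)) = Mul(0, -41) = 0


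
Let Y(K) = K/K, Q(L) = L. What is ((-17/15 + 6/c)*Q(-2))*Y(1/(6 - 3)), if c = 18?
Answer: 8/5 ≈ 1.6000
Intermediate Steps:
Y(K) = 1
((-17/15 + 6/c)*Q(-2))*Y(1/(6 - 3)) = ((-17/15 + 6/18)*(-2))*1 = ((-17*1/15 + 6*(1/18))*(-2))*1 = ((-17/15 + 1/3)*(-2))*1 = -4/5*(-2)*1 = (8/5)*1 = 8/5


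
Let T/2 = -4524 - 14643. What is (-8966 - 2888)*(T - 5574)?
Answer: 520485432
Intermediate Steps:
T = -38334 (T = 2*(-4524 - 14643) = 2*(-19167) = -38334)
(-8966 - 2888)*(T - 5574) = (-8966 - 2888)*(-38334 - 5574) = -11854*(-43908) = 520485432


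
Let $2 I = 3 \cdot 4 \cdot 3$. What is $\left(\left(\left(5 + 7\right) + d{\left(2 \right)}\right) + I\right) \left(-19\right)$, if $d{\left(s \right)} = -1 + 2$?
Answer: $-589$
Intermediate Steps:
$d{\left(s \right)} = 1$
$I = 18$ ($I = \frac{3 \cdot 4 \cdot 3}{2} = \frac{12 \cdot 3}{2} = \frac{1}{2} \cdot 36 = 18$)
$\left(\left(\left(5 + 7\right) + d{\left(2 \right)}\right) + I\right) \left(-19\right) = \left(\left(\left(5 + 7\right) + 1\right) + 18\right) \left(-19\right) = \left(\left(12 + 1\right) + 18\right) \left(-19\right) = \left(13 + 18\right) \left(-19\right) = 31 \left(-19\right) = -589$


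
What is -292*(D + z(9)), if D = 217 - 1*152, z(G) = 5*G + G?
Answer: -34748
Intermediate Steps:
z(G) = 6*G
D = 65 (D = 217 - 152 = 65)
-292*(D + z(9)) = -292*(65 + 6*9) = -292*(65 + 54) = -292*119 = -34748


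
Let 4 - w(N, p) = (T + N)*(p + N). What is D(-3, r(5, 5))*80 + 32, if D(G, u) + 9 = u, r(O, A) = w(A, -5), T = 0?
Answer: -368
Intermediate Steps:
w(N, p) = 4 - N*(N + p) (w(N, p) = 4 - (0 + N)*(p + N) = 4 - N*(N + p))
r(O, A) = 4 - A**2 + 5*A (r(O, A) = 4 - A**2 - 1*A*(-5) = 4 - A**2 + 5*A)
D(G, u) = -9 + u
D(-3, r(5, 5))*80 + 32 = (-9 + (4 - 1*5**2 + 5*5))*80 + 32 = (-9 + (4 - 1*25 + 25))*80 + 32 = (-9 + (4 - 25 + 25))*80 + 32 = (-9 + 4)*80 + 32 = -5*80 + 32 = -400 + 32 = -368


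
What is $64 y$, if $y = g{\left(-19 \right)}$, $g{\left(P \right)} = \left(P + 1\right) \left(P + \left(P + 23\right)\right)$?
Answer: $17280$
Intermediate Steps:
$g{\left(P \right)} = \left(1 + P\right) \left(23 + 2 P\right)$ ($g{\left(P \right)} = \left(1 + P\right) \left(P + \left(23 + P\right)\right) = \left(1 + P\right) \left(23 + 2 P\right)$)
$y = 270$ ($y = 23 + 2 \left(-19\right)^{2} + 25 \left(-19\right) = 23 + 2 \cdot 361 - 475 = 23 + 722 - 475 = 270$)
$64 y = 64 \cdot 270 = 17280$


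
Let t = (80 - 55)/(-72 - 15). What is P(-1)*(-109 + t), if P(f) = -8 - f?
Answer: 66556/87 ≈ 765.01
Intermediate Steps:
t = -25/87 (t = 25/(-87) = 25*(-1/87) = -25/87 ≈ -0.28736)
P(-1)*(-109 + t) = (-8 - 1*(-1))*(-109 - 25/87) = (-8 + 1)*(-9508/87) = -7*(-9508/87) = 66556/87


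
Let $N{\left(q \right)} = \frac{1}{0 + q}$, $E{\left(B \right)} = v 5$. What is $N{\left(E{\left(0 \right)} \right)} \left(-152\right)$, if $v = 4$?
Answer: $- \frac{38}{5} \approx -7.6$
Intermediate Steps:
$E{\left(B \right)} = 20$ ($E{\left(B \right)} = 4 \cdot 5 = 20$)
$N{\left(q \right)} = \frac{1}{q}$
$N{\left(E{\left(0 \right)} \right)} \left(-152\right) = \frac{1}{20} \left(-152\right) = - \frac{38}{5}$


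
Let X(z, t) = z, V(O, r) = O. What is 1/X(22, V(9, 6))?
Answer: 1/22 ≈ 0.045455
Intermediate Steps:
1/X(22, V(9, 6)) = 1/22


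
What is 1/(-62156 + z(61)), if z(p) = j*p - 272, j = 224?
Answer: -1/48764 ≈ -2.0507e-5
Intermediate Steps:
z(p) = -272 + 224*p (z(p) = 224*p - 272 = -272 + 224*p)
1/(-62156 + z(61)) = 1/(-62156 + (-272 + 224*61)) = 1/(-62156 + (-272 + 13664)) = 1/(-62156 + 13392) = 1/(-48764) = -1/48764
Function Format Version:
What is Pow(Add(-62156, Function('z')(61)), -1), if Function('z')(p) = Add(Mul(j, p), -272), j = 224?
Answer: Rational(-1, 48764) ≈ -2.0507e-5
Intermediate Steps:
Function('z')(p) = Add(-272, Mul(224, p)) (Function('z')(p) = Add(Mul(224, p), -272) = Add(-272, Mul(224, p)))
Pow(Add(-62156, Function('z')(61)), -1) = Pow(Add(-62156, Add(-272, Mul(224, 61))), -1) = Pow(Add(-62156, Add(-272, 13664)), -1) = Pow(Add(-62156, 13392), -1) = Pow(-48764, -1) = Rational(-1, 48764)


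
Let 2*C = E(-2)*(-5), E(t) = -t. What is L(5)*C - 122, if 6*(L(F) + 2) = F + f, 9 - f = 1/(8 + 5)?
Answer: -9641/78 ≈ -123.60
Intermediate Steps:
f = 116/13 (f = 9 - 1/(8 + 5) = 9 - 1/13 = 116/13 ≈ 8.9231)
L(F) = -20/39 + F/6 (L(F) = -2 + (F + 116/13)/6 = -2 + (116/13 + F)/6 = -2 + (58/39 + F/6) = -20/39 + F/6)
C = -5 (C = (-1*(-2)*(-5))/2 = (2*(-5))/2 = (1/2)*(-10) = -5)
L(5)*C - 122 = (-20/39 + (1/6)*5)*(-5) - 122 = (-20/39 + 5/6)*(-5) - 122 = (25/78)*(-5) - 122 = -125/78 - 122 = -9641/78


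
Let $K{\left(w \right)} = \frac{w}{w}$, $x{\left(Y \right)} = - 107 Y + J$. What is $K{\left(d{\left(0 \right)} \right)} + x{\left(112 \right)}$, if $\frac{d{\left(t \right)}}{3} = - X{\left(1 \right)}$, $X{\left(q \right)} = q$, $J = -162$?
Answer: $-12145$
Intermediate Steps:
$x{\left(Y \right)} = -162 - 107 Y$ ($x{\left(Y \right)} = - 107 Y - 162 = -162 - 107 Y$)
$d{\left(t \right)} = -3$ ($d{\left(t \right)} = 3 \left(\left(-1\right) 1\right) = 3 \left(-1\right) = -3$)
$K{\left(w \right)} = 1$
$K{\left(d{\left(0 \right)} \right)} + x{\left(112 \right)} = 1 - 12146 = -12145$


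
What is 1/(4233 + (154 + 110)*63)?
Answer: 1/20865 ≈ 4.7927e-5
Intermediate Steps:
1/(4233 + (154 + 110)*63) = 1/(4233 + 264*63) = 1/(4233 + 16632) = 1/20865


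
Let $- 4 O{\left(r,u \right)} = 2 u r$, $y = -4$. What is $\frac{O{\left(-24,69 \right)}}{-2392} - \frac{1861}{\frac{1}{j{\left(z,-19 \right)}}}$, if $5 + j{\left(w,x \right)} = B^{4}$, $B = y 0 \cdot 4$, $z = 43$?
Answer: $\frac{241921}{26} \approx 9304.7$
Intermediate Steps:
$B = 0$ ($B = \left(-4\right) 0 \cdot 4 = 0 \cdot 4 = 0$)
$j{\left(w,x \right)} = -5$ ($j{\left(w,x \right)} = -5 + 0^{4} = -5 + 0 = -5$)
$O{\left(r,u \right)} = - \frac{r u}{2}$ ($O{\left(r,u \right)} = - \frac{2 u r}{4} = - \frac{2 r u}{4} = - \frac{r u}{2}$)
$\frac{O{\left(-24,69 \right)}}{-2392} - \frac{1861}{\frac{1}{j{\left(z,-19 \right)}}} = \frac{\left(- \frac{1}{2}\right) \left(-24\right) 69}{-2392} - \frac{1861}{\frac{1}{-5}} = 828 \left(- \frac{1}{2392}\right) - \frac{1861}{- \frac{1}{5}} = - \frac{9}{26} - -9305 = - \frac{9}{26} + 9305 = \frac{241921}{26}$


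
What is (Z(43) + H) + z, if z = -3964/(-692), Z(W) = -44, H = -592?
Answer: -109037/173 ≈ -630.27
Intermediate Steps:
z = 991/173 (z = -3964*(-1/692) = 991/173 ≈ 5.7283)
(Z(43) + H) + z = (-44 - 592) + 991/173 = -636 + 991/173 = -109037/173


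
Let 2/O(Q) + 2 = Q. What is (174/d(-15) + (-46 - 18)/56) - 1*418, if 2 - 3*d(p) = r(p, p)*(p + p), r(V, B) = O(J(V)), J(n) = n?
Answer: -69201/91 ≈ -760.45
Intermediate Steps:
O(Q) = 2/(-2 + Q)
r(V, B) = 2/(-2 + V)
d(p) = ⅔ - 4*p/(3*(-2 + p)) (d(p) = ⅔ - 2/(-2 + p)*(p + p)/3 = ⅔ - 2/(-2 + p)*2*p/3 = ⅔ - 4*p/(3*(-2 + p)))
(174/d(-15) + (-46 - 18)/56) - 1*418 = (174/((2*(-2 - 1*(-15))/(3*(-2 - 15)))) + (-46 - 18)/56) - 1*418 = (174/(((⅔)*(-2 + 15)/(-17))) - 64*1/56) - 418 = (174/(((⅔)*(-1/17)*13)) - 8/7) - 418 = (174/(-26/51) - 8/7) - 418 = (174*(-51/26) - 8/7) - 418 = (-4437/13 - 8/7) - 418 = -31163/91 - 418 = -69201/91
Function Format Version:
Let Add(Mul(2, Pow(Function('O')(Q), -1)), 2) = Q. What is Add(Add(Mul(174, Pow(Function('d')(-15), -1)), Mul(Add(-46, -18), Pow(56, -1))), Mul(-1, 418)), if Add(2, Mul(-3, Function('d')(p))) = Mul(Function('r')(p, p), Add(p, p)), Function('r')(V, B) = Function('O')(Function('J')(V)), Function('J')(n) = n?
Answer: Rational(-69201, 91) ≈ -760.45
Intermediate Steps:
Function('O')(Q) = Mul(2, Pow(Add(-2, Q), -1))
Function('r')(V, B) = Mul(2, Pow(Add(-2, V), -1))
Function('d')(p) = Add(Rational(2, 3), Mul(Rational(-4, 3), p, Pow(Add(-2, p), -1))) (Function('d')(p) = Add(Rational(2, 3), Mul(Rational(-1, 3), Mul(Mul(2, Pow(Add(-2, p), -1)), Add(p, p)))) = Add(Rational(2, 3), Mul(Rational(-1, 3), Mul(Mul(2, Pow(Add(-2, p), -1)), Mul(2, p)))) = Add(Rational(2, 3), Mul(Rational(-1, 3), Mul(4, p, Pow(Add(-2, p), -1)))) = Add(Rational(2, 3), Mul(Rational(-4, 3), p, Pow(Add(-2, p), -1))))
Add(Add(Mul(174, Pow(Function('d')(-15), -1)), Mul(Add(-46, -18), Pow(56, -1))), Mul(-1, 418)) = Add(Add(Mul(174, Pow(Mul(Rational(2, 3), Pow(Add(-2, -15), -1), Add(-2, Mul(-1, -15))), -1)), Mul(Add(-46, -18), Pow(56, -1))), Mul(-1, 418)) = Add(Add(Mul(174, Pow(Mul(Rational(2, 3), Pow(-17, -1), Add(-2, 15)), -1)), Mul(-64, Rational(1, 56))), -418) = Add(Add(Mul(174, Pow(Mul(Rational(2, 3), Rational(-1, 17), 13), -1)), Rational(-8, 7)), -418) = Add(Add(Mul(174, Pow(Rational(-26, 51), -1)), Rational(-8, 7)), -418) = Add(Add(Mul(174, Rational(-51, 26)), Rational(-8, 7)), -418) = Add(Add(Rational(-4437, 13), Rational(-8, 7)), -418) = Add(Rational(-31163, 91), -418) = Rational(-69201, 91)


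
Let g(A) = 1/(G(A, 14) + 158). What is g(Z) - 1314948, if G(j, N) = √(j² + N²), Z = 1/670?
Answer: -14620058861288452/11118355199 - 670*√87984401/11118355199 ≈ -1.3149e+6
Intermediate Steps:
Z = 1/670 ≈ 0.0014925
G(j, N) = √(N² + j²)
g(A) = 1/(158 + √(196 + A²)) (g(A) = 1/(√(14² + A²) + 158) = 1/(√(196 + A²) + 158) = 1/(158 + √(196 + A²)))
g(Z) - 1314948 = 1/(158 + √(196 + (1/670)²)) - 1314948 = 1/(158 + √(196 + 1/448900)) - 1314948 = 1/(158 + √(87984401/448900)) - 1314948 = 1/(158 + √87984401/670) - 1314948 = -1314948 + 1/(158 + √87984401/670)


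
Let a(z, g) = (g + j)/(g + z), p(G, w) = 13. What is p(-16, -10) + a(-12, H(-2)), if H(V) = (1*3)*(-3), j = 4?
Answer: 278/21 ≈ 13.238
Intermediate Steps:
H(V) = -9 (H(V) = 3*(-3) = -9)
a(z, g) = (4 + g)/(g + z) (a(z, g) = (g + 4)/(g + z) = (4 + g)/(g + z))
p(-16, -10) + a(-12, H(-2)) = 13 + (4 - 9)/(-9 - 12) = 13 - 5/(-21) = 13 - 1/21*(-5) = 13 + 5/21 = 278/21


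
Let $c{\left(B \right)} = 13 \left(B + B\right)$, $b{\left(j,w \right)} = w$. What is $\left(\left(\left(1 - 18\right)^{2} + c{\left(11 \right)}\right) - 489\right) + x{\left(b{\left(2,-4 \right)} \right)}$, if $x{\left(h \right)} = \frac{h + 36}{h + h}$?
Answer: $82$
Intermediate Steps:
$c{\left(B \right)} = 26 B$ ($c{\left(B \right)} = 13 \cdot 2 B = 26 B$)
$x{\left(h \right)} = \frac{36 + h}{2 h}$
$\left(\left(\left(1 - 18\right)^{2} + c{\left(11 \right)}\right) - 489\right) + x{\left(b{\left(2,-4 \right)} \right)} = \left(\left(\left(1 - 18\right)^{2} + 26 \cdot 11\right) - 489\right) + \frac{36 - 4}{2 \left(-4\right)} = \left(\left(\left(-17\right)^{2} + 286\right) - 489\right) + \frac{1}{2} \left(- \frac{1}{4}\right) 32 = \left(\left(289 + 286\right) - 489\right) - 4 = \left(575 - 489\right) - 4 = 86 - 4 = 82$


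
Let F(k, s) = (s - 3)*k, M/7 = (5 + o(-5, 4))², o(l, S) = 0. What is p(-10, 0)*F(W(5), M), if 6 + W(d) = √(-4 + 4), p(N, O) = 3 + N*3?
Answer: 27864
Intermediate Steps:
p(N, O) = 3 + 3*N
W(d) = -6 (W(d) = -6 + √(-4 + 4) = -6 + √0 = -6 + 0 = -6)
M = 175 (M = 7*(5 + 0)² = 7*5² = 7*25 = 175)
F(k, s) = k*(-3 + s) (F(k, s) = (-3 + s)*k = k*(-3 + s))
p(-10, 0)*F(W(5), M) = (3 + 3*(-10))*(-6*(-3 + 175)) = (3 - 30)*(-6*172) = -27*(-1032) = 27864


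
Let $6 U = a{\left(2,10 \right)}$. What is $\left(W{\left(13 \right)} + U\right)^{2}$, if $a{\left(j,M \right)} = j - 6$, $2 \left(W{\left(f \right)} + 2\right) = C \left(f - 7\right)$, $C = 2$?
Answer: $\frac{100}{9} \approx 11.111$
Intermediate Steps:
$W{\left(f \right)} = -9 + f$ ($W{\left(f \right)} = -2 + \frac{2 \left(f - 7\right)}{2} = -2 + \frac{2 \left(-7 + f\right)}{2} = -2 + \frac{-14 + 2 f}{2} = -2 + \left(-7 + f\right) = -9 + f$)
$a{\left(j,M \right)} = -6 + j$
$U = - \frac{2}{3}$ ($U = \frac{-6 + 2}{6} = \frac{1}{6} \left(-4\right) = - \frac{2}{3} \approx -0.66667$)
$\left(W{\left(13 \right)} + U\right)^{2} = \left(\left(-9 + 13\right) - \frac{2}{3}\right)^{2} = \left(4 - \frac{2}{3}\right)^{2} = \left(\frac{10}{3}\right)^{2} = \frac{100}{9}$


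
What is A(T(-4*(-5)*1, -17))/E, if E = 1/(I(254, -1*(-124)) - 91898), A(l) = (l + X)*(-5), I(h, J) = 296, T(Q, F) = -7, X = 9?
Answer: 916020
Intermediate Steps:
A(l) = -45 - 5*l (A(l) = (l + 9)*(-5) = (9 + l)*(-5) = -45 - 5*l)
E = -1/91602 (E = 1/(296 - 91898) = 1/(-91602) = -1/91602 ≈ -1.0917e-5)
A(T(-4*(-5)*1, -17))/E = (-45 - 5*(-7))/(-1/91602) = (-45 + 35)*(-91602) = -10*(-91602) = 916020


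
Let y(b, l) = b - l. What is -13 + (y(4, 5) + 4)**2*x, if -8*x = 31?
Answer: -383/8 ≈ -47.875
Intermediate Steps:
x = -31/8 (x = -1/8*31 = -31/8 ≈ -3.8750)
-13 + (y(4, 5) + 4)**2*x = -13 + ((4 - 1*5) + 4)**2*(-31/8) = -13 + ((4 - 5) + 4)**2*(-31/8) = -13 + (-1 + 4)**2*(-31/8) = -13 + 3**2*(-31/8) = -13 + 9*(-31/8) = -13 - 279/8 = -383/8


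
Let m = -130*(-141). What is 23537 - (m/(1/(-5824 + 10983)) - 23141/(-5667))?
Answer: -535763490452/5667 ≈ -9.4541e+7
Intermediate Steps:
m = 18330
23537 - (m/(1/(-5824 + 10983)) - 23141/(-5667)) = 23537 - (18330/(1/(-5824 + 10983)) - 23141/(-5667)) = 23537 - (18330/(1/5159) - 23141*(-1/5667)) = 23537 - (18330/(1/5159) + 23141/5667) = 23537 - (18330*5159 + 23141/5667) = 23537 - (94564470 + 23141/5667) = 23537 - 1*535896874631/5667 = 23537 - 535896874631/5667 = -535763490452/5667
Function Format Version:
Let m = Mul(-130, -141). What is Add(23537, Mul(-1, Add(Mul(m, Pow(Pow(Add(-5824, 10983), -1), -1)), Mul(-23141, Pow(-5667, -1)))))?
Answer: Rational(-535763490452, 5667) ≈ -9.4541e+7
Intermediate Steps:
m = 18330
Add(23537, Mul(-1, Add(Mul(m, Pow(Pow(Add(-5824, 10983), -1), -1)), Mul(-23141, Pow(-5667, -1))))) = Add(23537, Mul(-1, Add(Mul(18330, Pow(Pow(Add(-5824, 10983), -1), -1)), Mul(-23141, Pow(-5667, -1))))) = Add(23537, Mul(-1, Add(Mul(18330, Pow(Pow(5159, -1), -1)), Mul(-23141, Rational(-1, 5667))))) = Add(23537, Mul(-1, Add(Mul(18330, Pow(Rational(1, 5159), -1)), Rational(23141, 5667)))) = Add(23537, Mul(-1, Add(Mul(18330, 5159), Rational(23141, 5667)))) = Add(23537, Mul(-1, Add(94564470, Rational(23141, 5667)))) = Add(23537, Mul(-1, Rational(535896874631, 5667))) = Add(23537, Rational(-535896874631, 5667)) = Rational(-535763490452, 5667)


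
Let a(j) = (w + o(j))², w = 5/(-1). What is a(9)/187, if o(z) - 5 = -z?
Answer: 81/187 ≈ 0.43316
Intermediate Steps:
w = -5 (w = 5*(-1) = -5)
o(z) = 5 - z
a(j) = j² (a(j) = (-5 + (5 - j))² = (-j)² = j²)
a(9)/187 = 9²/187 = 81*(1/187) = 81/187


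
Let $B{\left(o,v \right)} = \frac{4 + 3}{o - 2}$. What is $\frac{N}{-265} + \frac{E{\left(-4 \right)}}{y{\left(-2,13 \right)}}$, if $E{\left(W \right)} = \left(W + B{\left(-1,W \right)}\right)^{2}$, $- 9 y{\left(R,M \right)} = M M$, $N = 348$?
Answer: $- \frac{154477}{44785} \approx -3.4493$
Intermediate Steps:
$B{\left(o,v \right)} = \frac{7}{-2 + o}$
$y{\left(R,M \right)} = - \frac{M^{2}}{9}$ ($y{\left(R,M \right)} = - \frac{M M}{9} = - \frac{M^{2}}{9}$)
$E{\left(W \right)} = \left(- \frac{7}{3} + W\right)^{2}$ ($E{\left(W \right)} = \left(W + \frac{7}{-2 - 1}\right)^{2} = \left(W + \frac{7}{-3}\right)^{2} = \left(W + 7 \left(- \frac{1}{3}\right)\right)^{2} = \left(W - \frac{7}{3}\right)^{2} = \left(- \frac{7}{3} + W\right)^{2}$)
$\frac{N}{-265} + \frac{E{\left(-4 \right)}}{y{\left(-2,13 \right)}} = \frac{348}{-265} + \frac{\frac{1}{9} \left(-7 + 3 \left(-4\right)\right)^{2}}{\left(- \frac{1}{9}\right) 13^{2}} = 348 \left(- \frac{1}{265}\right) + \frac{\frac{1}{9} \left(-7 - 12\right)^{2}}{\left(- \frac{1}{9}\right) 169} = - \frac{348}{265} + \frac{\frac{1}{9} \left(-19\right)^{2}}{- \frac{169}{9}} = - \frac{348}{265} + \frac{1}{9} \cdot 361 \left(- \frac{9}{169}\right) = - \frac{348}{265} + \frac{361}{9} \left(- \frac{9}{169}\right) = - \frac{348}{265} - \frac{361}{169} = - \frac{154477}{44785}$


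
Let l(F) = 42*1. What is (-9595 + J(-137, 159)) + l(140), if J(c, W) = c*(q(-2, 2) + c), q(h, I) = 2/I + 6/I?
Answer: 8668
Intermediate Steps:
l(F) = 42
q(h, I) = 8/I
J(c, W) = c*(4 + c) (J(c, W) = c*(8/2 + c) = c*(8*(½) + c) = c*(4 + c))
(-9595 + J(-137, 159)) + l(140) = (-9595 - 137*(4 - 137)) + 42 = (-9595 - 137*(-133)) + 42 = (-9595 + 18221) + 42 = 8626 + 42 = 8668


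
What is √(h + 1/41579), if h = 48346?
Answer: √83581204990965/41579 ≈ 219.88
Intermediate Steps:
√(h + 1/41579) = √(48346 + 1/41579) = √(2010178335/41579) = √83581204990965/41579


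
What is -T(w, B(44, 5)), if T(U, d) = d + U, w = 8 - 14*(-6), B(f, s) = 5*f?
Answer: -312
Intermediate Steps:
w = 92 (w = 8 + 84 = 92)
T(U, d) = U + d
-T(w, B(44, 5)) = -(92 + 5*44) = -(92 + 220) = -1*312 = -312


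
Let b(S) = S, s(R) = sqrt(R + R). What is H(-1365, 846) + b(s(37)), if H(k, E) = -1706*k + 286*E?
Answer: 2570646 + sqrt(74) ≈ 2.5707e+6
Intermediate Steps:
s(R) = sqrt(2)*sqrt(R) (s(R) = sqrt(2*R) = sqrt(2)*sqrt(R))
H(-1365, 846) + b(s(37)) = (-1706*(-1365) + 286*846) + sqrt(2)*sqrt(37) = (2328690 + 241956) + sqrt(74) = 2570646 + sqrt(74)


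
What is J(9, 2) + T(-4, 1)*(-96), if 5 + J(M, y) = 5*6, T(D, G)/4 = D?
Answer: 1561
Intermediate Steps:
T(D, G) = 4*D
J(M, y) = 25 (J(M, y) = -5 + 5*6 = -5 + 30 = 25)
J(9, 2) + T(-4, 1)*(-96) = 25 + (4*(-4))*(-96) = 25 - 16*(-96) = 25 + 1536 = 1561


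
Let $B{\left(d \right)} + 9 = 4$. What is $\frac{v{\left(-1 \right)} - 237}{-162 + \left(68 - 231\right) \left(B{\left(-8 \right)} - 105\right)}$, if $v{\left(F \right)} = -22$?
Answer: $- \frac{259}{17768} \approx -0.014577$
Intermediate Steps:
$B{\left(d \right)} = -5$ ($B{\left(d \right)} = -9 + 4 = -5$)
$\frac{v{\left(-1 \right)} - 237}{-162 + \left(68 - 231\right) \left(B{\left(-8 \right)} - 105\right)} = \frac{-22 - 237}{-162 + \left(68 - 231\right) \left(-5 - 105\right)} = - \frac{259}{-162 - -17930} = - \frac{259}{-162 + 17930} = - \frac{259}{17768}$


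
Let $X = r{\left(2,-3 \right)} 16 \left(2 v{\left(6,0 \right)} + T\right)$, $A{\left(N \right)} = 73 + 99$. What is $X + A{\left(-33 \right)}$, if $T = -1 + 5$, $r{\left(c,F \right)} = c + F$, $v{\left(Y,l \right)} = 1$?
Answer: $76$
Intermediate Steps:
$r{\left(c,F \right)} = F + c$
$T = 4$
$A{\left(N \right)} = 172$
$X = -96$ ($X = \left(-3 + 2\right) 16 \left(2 \cdot 1 + 4\right) = \left(-1\right) 16 \left(2 + 4\right) = \left(-16\right) 6 = -96$)
$X + A{\left(-33 \right)} = -96 + 172 = 76$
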